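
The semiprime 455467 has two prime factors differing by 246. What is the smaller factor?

563

Since p = q + 246, we have 455467 = q(q + 246), so q² + 246q − 455467 = 0.
Discriminant: 246² + 4·455467 = 60516 + 1821868 = 1882384; √1882384 = 1372.
q = (−246 + 1372)/2 = 563, and p = q + 246 = 809.
Check: 563 · 809 = 455467.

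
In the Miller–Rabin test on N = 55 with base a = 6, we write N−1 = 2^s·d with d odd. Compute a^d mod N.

55 − 1 = 54 = 2^1 · 27, so d = 27.
6^1 ≡ 6 (mod 55)
6^2 ≡ 6^2 = 36 ≡ 36 (mod 55)
6^4 ≡ 36^2 = 1296 ≡ 31 (mod 55)
6^8 ≡ 31^2 = 961 ≡ 26 (mod 55)
6^16 ≡ 26^2 = 676 ≡ 16 (mod 55)
27 = 16 + 8 + 2 + 1 in binary powers of 2.
So 6^27 ≡ 16 · 26 · 36 · 6 ≡ 41 (mod 55).
Squaring chain: 41; never reaches −1, so base 6 is a Miller–Rabin witness that 55 is composite.

41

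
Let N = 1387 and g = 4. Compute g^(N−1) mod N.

4^1 ≡ 4 (mod 1387)
4^2 ≡ 4^2 = 16 ≡ 16 (mod 1387)
4^4 ≡ 16^2 = 256 ≡ 256 (mod 1387)
4^8 ≡ 256^2 = 65536 ≡ 347 (mod 1387)
4^16 ≡ 347^2 = 120409 ≡ 1127 (mod 1387)
4^32 ≡ 1127^2 = 1270129 ≡ 1024 (mod 1387)
4^64 ≡ 1024^2 = 1048576 ≡ 4 (mod 1387)
4^128 ≡ 4^2 = 16 ≡ 16 (mod 1387)
4^256 ≡ 16^2 = 256 ≡ 256 (mod 1387)
4^512 ≡ 256^2 = 65536 ≡ 347 (mod 1387)
4^1024 ≡ 347^2 = 120409 ≡ 1127 (mod 1387)
1386 = 1024 + 256 + 64 + 32 + 8 + 2 in binary powers of 2.
So 4^1386 ≡ 1127 · 256 · 4 · 1024 · 347 · 16 ≡ 1 (mod 1387).
Since the result is 1, base 4 gives no evidence that 1387 is composite.

1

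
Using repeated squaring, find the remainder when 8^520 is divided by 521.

8^1 ≡ 8 (mod 521)
8^2 ≡ 8^2 = 64 ≡ 64 (mod 521)
8^4 ≡ 64^2 = 4096 ≡ 449 (mod 521)
8^8 ≡ 449^2 = 201601 ≡ 495 (mod 521)
8^16 ≡ 495^2 = 245025 ≡ 155 (mod 521)
8^32 ≡ 155^2 = 24025 ≡ 59 (mod 521)
8^64 ≡ 59^2 = 3481 ≡ 355 (mod 521)
8^128 ≡ 355^2 = 126025 ≡ 464 (mod 521)
8^256 ≡ 464^2 = 215296 ≡ 123 (mod 521)
8^512 ≡ 123^2 = 15129 ≡ 20 (mod 521)
520 = 512 + 8 in binary powers of 2.
So 8^520 ≡ 20 · 495 ≡ 1 (mod 521).
Since the result is 1, base 8 gives no evidence that 521 is composite.

1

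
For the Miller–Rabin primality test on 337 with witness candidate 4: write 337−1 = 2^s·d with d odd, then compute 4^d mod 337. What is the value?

337 − 1 = 336 = 2^4 · 21, so d = 21.
4^1 ≡ 4 (mod 337)
4^2 ≡ 4^2 = 16 ≡ 16 (mod 337)
4^4 ≡ 16^2 = 256 ≡ 256 (mod 337)
4^8 ≡ 256^2 = 65536 ≡ 158 (mod 337)
4^16 ≡ 158^2 = 24964 ≡ 26 (mod 337)
21 = 16 + 4 + 1 in binary powers of 2.
So 4^21 ≡ 26 · 256 · 4 ≡ 1 (mod 337).
Since 4^d ≡ 1 (mod 337), base 4 does not prove 337 composite.

1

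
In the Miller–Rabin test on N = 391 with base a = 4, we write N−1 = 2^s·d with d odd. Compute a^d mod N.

391 − 1 = 390 = 2^1 · 195, so d = 195.
4^1 ≡ 4 (mod 391)
4^2 ≡ 4^2 = 16 ≡ 16 (mod 391)
4^4 ≡ 16^2 = 256 ≡ 256 (mod 391)
4^8 ≡ 256^2 = 65536 ≡ 239 (mod 391)
4^16 ≡ 239^2 = 57121 ≡ 35 (mod 391)
4^32 ≡ 35^2 = 1225 ≡ 52 (mod 391)
4^64 ≡ 52^2 = 2704 ≡ 358 (mod 391)
4^128 ≡ 358^2 = 128164 ≡ 307 (mod 391)
195 = 128 + 64 + 2 + 1 in binary powers of 2.
So 4^195 ≡ 307 · 358 · 16 · 4 ≡ 285 (mod 391).
Squaring chain: 285; never reaches −1, so base 4 is a Miller–Rabin witness that 391 is composite.

285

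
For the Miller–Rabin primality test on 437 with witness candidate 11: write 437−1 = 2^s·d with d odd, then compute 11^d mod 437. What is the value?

182

437 − 1 = 436 = 2^2 · 109, so d = 109.
11^1 ≡ 11 (mod 437)
11^2 ≡ 11^2 = 121 ≡ 121 (mod 437)
11^4 ≡ 121^2 = 14641 ≡ 220 (mod 437)
11^8 ≡ 220^2 = 48400 ≡ 330 (mod 437)
11^16 ≡ 330^2 = 108900 ≡ 87 (mod 437)
11^32 ≡ 87^2 = 7569 ≡ 140 (mod 437)
11^64 ≡ 140^2 = 19600 ≡ 372 (mod 437)
109 = 64 + 32 + 8 + 4 + 1 in binary powers of 2.
So 11^109 ≡ 372 · 140 · 330 · 220 · 11 ≡ 182 (mod 437).
Squaring chain: 182 → 349; never reaches −1, so base 11 is a Miller–Rabin witness that 437 is composite.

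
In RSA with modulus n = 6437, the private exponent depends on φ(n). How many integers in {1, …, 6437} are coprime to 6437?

6240

Factor: 6437 = 41 · 157.
φ(6437) = (41−1) · (157−1) = 40 · 156 = 6240.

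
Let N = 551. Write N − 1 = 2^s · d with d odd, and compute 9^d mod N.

551 − 1 = 550 = 2^1 · 275, so d = 275.
9^1 ≡ 9 (mod 551)
9^2 ≡ 9^2 = 81 ≡ 81 (mod 551)
9^4 ≡ 81^2 = 6561 ≡ 500 (mod 551)
9^8 ≡ 500^2 = 250000 ≡ 397 (mod 551)
9^16 ≡ 397^2 = 157609 ≡ 23 (mod 551)
9^32 ≡ 23^2 = 529 ≡ 529 (mod 551)
9^64 ≡ 529^2 = 279841 ≡ 484 (mod 551)
9^128 ≡ 484^2 = 234256 ≡ 81 (mod 551)
9^256 ≡ 81^2 = 6561 ≡ 500 (mod 551)
275 = 256 + 16 + 2 + 1 in binary powers of 2.
So 9^275 ≡ 500 · 23 · 81 · 9 ≡ 35 (mod 551).
Squaring chain: 35; never reaches −1, so base 9 is a Miller–Rabin witness that 551 is composite.

35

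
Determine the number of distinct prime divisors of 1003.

1003 = 17 · 59
1003 = 17 · 59, which has 2 distinct prime factors.

2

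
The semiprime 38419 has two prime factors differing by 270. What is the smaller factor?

Since p = q + 270, we have 38419 = q(q + 270), so q² + 270q − 38419 = 0.
Discriminant: 270² + 4·38419 = 72900 + 153676 = 226576; √226576 = 476.
q = (−270 + 476)/2 = 103, and p = q + 270 = 373.
Check: 103 · 373 = 38419.

103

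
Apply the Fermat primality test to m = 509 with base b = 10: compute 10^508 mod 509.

1

10^1 ≡ 10 (mod 509)
10^2 ≡ 10^2 = 100 ≡ 100 (mod 509)
10^4 ≡ 100^2 = 10000 ≡ 329 (mod 509)
10^8 ≡ 329^2 = 108241 ≡ 333 (mod 509)
10^16 ≡ 333^2 = 110889 ≡ 436 (mod 509)
10^32 ≡ 436^2 = 190096 ≡ 239 (mod 509)
10^64 ≡ 239^2 = 57121 ≡ 113 (mod 509)
10^128 ≡ 113^2 = 12769 ≡ 44 (mod 509)
10^256 ≡ 44^2 = 1936 ≡ 409 (mod 509)
508 = 256 + 128 + 64 + 32 + 16 + 8 + 4 in binary powers of 2.
So 10^508 ≡ 409 · 44 · 113 · 239 · 436 · 333 · 329 ≡ 1 (mod 509).
Since the result is 1, base 10 gives no evidence that 509 is composite.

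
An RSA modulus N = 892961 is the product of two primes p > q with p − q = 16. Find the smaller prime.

937

Since p = q + 16, we have 892961 = q(q + 16), so q² + 16q − 892961 = 0.
Discriminant: 16² + 4·892961 = 256 + 3571844 = 3572100; √3572100 = 1890.
q = (−16 + 1890)/2 = 937, and p = q + 16 = 953.
Check: 937 · 953 = 892961.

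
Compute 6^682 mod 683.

6^1 ≡ 6 (mod 683)
6^2 ≡ 6^2 = 36 ≡ 36 (mod 683)
6^4 ≡ 36^2 = 1296 ≡ 613 (mod 683)
6^8 ≡ 613^2 = 375769 ≡ 119 (mod 683)
6^16 ≡ 119^2 = 14161 ≡ 501 (mod 683)
6^32 ≡ 501^2 = 251001 ≡ 340 (mod 683)
6^64 ≡ 340^2 = 115600 ≡ 173 (mod 683)
6^128 ≡ 173^2 = 29929 ≡ 560 (mod 683)
6^256 ≡ 560^2 = 313600 ≡ 103 (mod 683)
6^512 ≡ 103^2 = 10609 ≡ 364 (mod 683)
682 = 512 + 128 + 32 + 8 + 2 in binary powers of 2.
So 6^682 ≡ 364 · 560 · 340 · 119 · 36 ≡ 1 (mod 683).
Since the result is 1, base 6 gives no evidence that 683 is composite.

1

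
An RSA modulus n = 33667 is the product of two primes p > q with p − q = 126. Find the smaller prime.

Since p = q + 126, we have 33667 = q(q + 126), so q² + 126q − 33667 = 0.
Discriminant: 126² + 4·33667 = 15876 + 134668 = 150544; √150544 = 388.
q = (−126 + 388)/2 = 131, and p = q + 126 = 257.
Check: 131 · 257 = 33667.

131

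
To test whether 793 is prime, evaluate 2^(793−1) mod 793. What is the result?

2^1 ≡ 2 (mod 793)
2^2 ≡ 2^2 = 4 ≡ 4 (mod 793)
2^4 ≡ 4^2 = 16 ≡ 16 (mod 793)
2^8 ≡ 16^2 = 256 ≡ 256 (mod 793)
2^16 ≡ 256^2 = 65536 ≡ 510 (mod 793)
2^32 ≡ 510^2 = 260100 ≡ 789 (mod 793)
2^64 ≡ 789^2 = 622521 ≡ 16 (mod 793)
2^128 ≡ 16^2 = 256 ≡ 256 (mod 793)
2^256 ≡ 256^2 = 65536 ≡ 510 (mod 793)
2^512 ≡ 510^2 = 260100 ≡ 789 (mod 793)
792 = 512 + 256 + 16 + 8 in binary powers of 2.
So 2^792 ≡ 789 · 510 · 510 · 256 ≡ 131 (mod 793).
Since 131 ≠ 1, base 2 is a Fermat witness: 793 is composite.

131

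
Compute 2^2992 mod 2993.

2^1 ≡ 2 (mod 2993)
2^2 ≡ 2^2 = 4 ≡ 4 (mod 2993)
2^4 ≡ 4^2 = 16 ≡ 16 (mod 2993)
2^8 ≡ 16^2 = 256 ≡ 256 (mod 2993)
2^16 ≡ 256^2 = 65536 ≡ 2683 (mod 2993)
2^32 ≡ 2683^2 = 7198489 ≡ 324 (mod 2993)
2^64 ≡ 324^2 = 104976 ≡ 221 (mod 2993)
2^128 ≡ 221^2 = 48841 ≡ 953 (mod 2993)
2^256 ≡ 953^2 = 908209 ≡ 1330 (mod 2993)
2^512 ≡ 1330^2 = 1768900 ≡ 37 (mod 2993)
2^1024 ≡ 37^2 = 1369 ≡ 1369 (mod 2993)
2^2048 ≡ 1369^2 = 1874161 ≡ 543 (mod 2993)
2992 = 2048 + 512 + 256 + 128 + 32 + 16 in binary powers of 2.
So 2^2992 ≡ 543 · 37 · 1330 · 953 · 324 · 2683 ≡ 1841 (mod 2993).
Since 1841 ≠ 1, base 2 is a Fermat witness: 2993 is composite.

1841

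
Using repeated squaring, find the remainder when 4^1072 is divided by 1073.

1069

4^1 ≡ 4 (mod 1073)
4^2 ≡ 4^2 = 16 ≡ 16 (mod 1073)
4^4 ≡ 16^2 = 256 ≡ 256 (mod 1073)
4^8 ≡ 256^2 = 65536 ≡ 83 (mod 1073)
4^16 ≡ 83^2 = 6889 ≡ 451 (mod 1073)
4^32 ≡ 451^2 = 203401 ≡ 604 (mod 1073)
4^64 ≡ 604^2 = 364816 ≡ 1069 (mod 1073)
4^128 ≡ 1069^2 = 1142761 ≡ 16 (mod 1073)
4^256 ≡ 16^2 = 256 ≡ 256 (mod 1073)
4^512 ≡ 256^2 = 65536 ≡ 83 (mod 1073)
4^1024 ≡ 83^2 = 6889 ≡ 451 (mod 1073)
1072 = 1024 + 32 + 16 in binary powers of 2.
So 4^1072 ≡ 451 · 604 · 451 ≡ 1069 (mod 1073).
Since 1069 ≠ 1, base 4 is a Fermat witness: 1073 is composite.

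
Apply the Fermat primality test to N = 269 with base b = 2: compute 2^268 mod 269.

2^1 ≡ 2 (mod 269)
2^2 ≡ 2^2 = 4 ≡ 4 (mod 269)
2^4 ≡ 4^2 = 16 ≡ 16 (mod 269)
2^8 ≡ 16^2 = 256 ≡ 256 (mod 269)
2^16 ≡ 256^2 = 65536 ≡ 169 (mod 269)
2^32 ≡ 169^2 = 28561 ≡ 47 (mod 269)
2^64 ≡ 47^2 = 2209 ≡ 57 (mod 269)
2^128 ≡ 57^2 = 3249 ≡ 21 (mod 269)
2^256 ≡ 21^2 = 441 ≡ 172 (mod 269)
268 = 256 + 8 + 4 in binary powers of 2.
So 2^268 ≡ 172 · 256 · 16 ≡ 1 (mod 269).
Since the result is 1, base 2 gives no evidence that 269 is composite.

1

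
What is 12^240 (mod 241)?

1

12^1 ≡ 12 (mod 241)
12^2 ≡ 12^2 = 144 ≡ 144 (mod 241)
12^4 ≡ 144^2 = 20736 ≡ 10 (mod 241)
12^8 ≡ 10^2 = 100 ≡ 100 (mod 241)
12^16 ≡ 100^2 = 10000 ≡ 119 (mod 241)
12^32 ≡ 119^2 = 14161 ≡ 183 (mod 241)
12^64 ≡ 183^2 = 33489 ≡ 231 (mod 241)
12^128 ≡ 231^2 = 53361 ≡ 100 (mod 241)
240 = 128 + 64 + 32 + 16 in binary powers of 2.
So 12^240 ≡ 100 · 231 · 183 · 119 ≡ 1 (mod 241).
Since the result is 1, base 12 gives no evidence that 241 is composite.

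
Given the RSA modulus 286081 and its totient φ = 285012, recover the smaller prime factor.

523

φ(n) = (p−1)(q−1) = n − (p+q) + 1, so p + q = 286081 − 285012 + 1 = 1070.
p and q are the roots of t² − 1070t + 286081 = 0.
Discriminant: 1070² − 4·286081 = 1144900 − 1144324 = 576; √576 = 24.
q = (1070 − 24)/2 = 523, p = (1070 + 24)/2 = 547.
Check: 523 · 547 = 286081.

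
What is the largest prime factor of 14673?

73

14673 = 3 · 4891
4891 = 67 · 73
73 is prime.
So 14673 = 3 · 67 · 73; the largest prime factor is 73.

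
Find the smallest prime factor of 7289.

7289 is odd.
Digit sum 26, not divisible by 3.
Ends in 9: not divisible by 5.
7: 7289 = 7·1041 + 2
11: 7289 = 11·662 + 7
13: 7289 = 13·560 + 9
17: 7289 = 17·428 + 13
19: 7289 = 19·383 + 12
23: 7289 = 23·316 + 21
29: 7289 = 29·251 + 10
31: 7289 = 31·235 + 4
37: 7289 = 37·197

37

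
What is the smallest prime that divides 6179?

37

6179 is odd.
Digit sum 23, not divisible by 3.
Ends in 9: not divisible by 5.
7: 6179 = 7·882 + 5
11: 6179 = 11·561 + 8
13: 6179 = 13·475 + 4
17: 6179 = 17·363 + 8
19: 6179 = 19·325 + 4
23: 6179 = 23·268 + 15
29: 6179 = 29·213 + 2
31: 6179 = 31·199 + 10
37: 6179 = 37·167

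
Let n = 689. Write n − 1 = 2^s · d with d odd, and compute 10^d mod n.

36

689 − 1 = 688 = 2^4 · 43, so d = 43.
10^1 ≡ 10 (mod 689)
10^2 ≡ 10^2 = 100 ≡ 100 (mod 689)
10^4 ≡ 100^2 = 10000 ≡ 354 (mod 689)
10^8 ≡ 354^2 = 125316 ≡ 607 (mod 689)
10^16 ≡ 607^2 = 368449 ≡ 523 (mod 689)
10^32 ≡ 523^2 = 273529 ≡ 685 (mod 689)
43 = 32 + 8 + 2 + 1 in binary powers of 2.
So 10^43 ≡ 685 · 607 · 100 · 10 ≡ 36 (mod 689).
Squaring chain: 36 → 607 → 523 → 685; never reaches −1, so base 10 is a Miller–Rabin witness that 689 is composite.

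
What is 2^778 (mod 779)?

605

2^1 ≡ 2 (mod 779)
2^2 ≡ 2^2 = 4 ≡ 4 (mod 779)
2^4 ≡ 4^2 = 16 ≡ 16 (mod 779)
2^8 ≡ 16^2 = 256 ≡ 256 (mod 779)
2^16 ≡ 256^2 = 65536 ≡ 100 (mod 779)
2^32 ≡ 100^2 = 10000 ≡ 652 (mod 779)
2^64 ≡ 652^2 = 425104 ≡ 549 (mod 779)
2^128 ≡ 549^2 = 301401 ≡ 707 (mod 779)
2^256 ≡ 707^2 = 499849 ≡ 510 (mod 779)
2^512 ≡ 510^2 = 260100 ≡ 693 (mod 779)
778 = 512 + 256 + 8 + 2 in binary powers of 2.
So 2^778 ≡ 693 · 510 · 256 · 4 ≡ 605 (mod 779).
Since 605 ≠ 1, base 2 is a Fermat witness: 779 is composite.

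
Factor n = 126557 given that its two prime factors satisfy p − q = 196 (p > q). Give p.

Since p = q + 196, we have 126557 = q(q + 196), so q² + 196q − 126557 = 0.
Discriminant: 196² + 4·126557 = 38416 + 506228 = 544644; √544644 = 738.
q = (−196 + 738)/2 = 271, and p = q + 196 = 467.
Check: 271 · 467 = 126557.

467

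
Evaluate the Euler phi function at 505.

400

Factor: 505 = 5 · 101.
φ(505) = (5−1) · (101−1) = 4 · 100 = 400.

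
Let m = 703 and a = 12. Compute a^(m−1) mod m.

1

12^1 ≡ 12 (mod 703)
12^2 ≡ 12^2 = 144 ≡ 144 (mod 703)
12^4 ≡ 144^2 = 20736 ≡ 349 (mod 703)
12^8 ≡ 349^2 = 121801 ≡ 182 (mod 703)
12^16 ≡ 182^2 = 33124 ≡ 83 (mod 703)
12^32 ≡ 83^2 = 6889 ≡ 562 (mod 703)
12^64 ≡ 562^2 = 315844 ≡ 197 (mod 703)
12^128 ≡ 197^2 = 38809 ≡ 144 (mod 703)
12^256 ≡ 144^2 = 20736 ≡ 349 (mod 703)
12^512 ≡ 349^2 = 121801 ≡ 182 (mod 703)
702 = 512 + 128 + 32 + 16 + 8 + 4 + 2 in binary powers of 2.
So 12^702 ≡ 182 · 144 · 562 · 83 · 182 · 349 · 144 ≡ 1 (mod 703).
Since the result is 1, base 12 gives no evidence that 703 is composite.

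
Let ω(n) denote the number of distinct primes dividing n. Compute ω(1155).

1155 = 3 · 385
385 = 5 · 77
77 = 7 · 11
1155 = 3 · 5 · 7 · 11, which has 4 distinct prime factors.

4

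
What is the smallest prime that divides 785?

785 is odd.
Digit sum 20, not divisible by 3.
Ends in 5: divisible by 5.

5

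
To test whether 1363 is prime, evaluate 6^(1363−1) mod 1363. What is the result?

397

6^1 ≡ 6 (mod 1363)
6^2 ≡ 6^2 = 36 ≡ 36 (mod 1363)
6^4 ≡ 36^2 = 1296 ≡ 1296 (mod 1363)
6^8 ≡ 1296^2 = 1679616 ≡ 400 (mod 1363)
6^16 ≡ 400^2 = 160000 ≡ 529 (mod 1363)
6^32 ≡ 529^2 = 279841 ≡ 426 (mod 1363)
6^64 ≡ 426^2 = 181476 ≡ 197 (mod 1363)
6^128 ≡ 197^2 = 38809 ≡ 645 (mod 1363)
6^256 ≡ 645^2 = 416025 ≡ 310 (mod 1363)
6^512 ≡ 310^2 = 96100 ≡ 690 (mod 1363)
6^1024 ≡ 690^2 = 476100 ≡ 413 (mod 1363)
1362 = 1024 + 256 + 64 + 16 + 2 in binary powers of 2.
So 6^1362 ≡ 413 · 310 · 197 · 529 · 36 ≡ 397 (mod 1363).
Since 397 ≠ 1, base 6 is a Fermat witness: 1363 is composite.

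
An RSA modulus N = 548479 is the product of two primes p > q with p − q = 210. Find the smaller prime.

Since p = q + 210, we have 548479 = q(q + 210), so q² + 210q − 548479 = 0.
Discriminant: 210² + 4·548479 = 44100 + 2193916 = 2238016; √2238016 = 1496.
q = (−210 + 1496)/2 = 643, and p = q + 210 = 853.
Check: 643 · 853 = 548479.

643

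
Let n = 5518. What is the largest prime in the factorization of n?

89

5518 = 2 · 2759
2759 = 31 · 89
89 is prime.
So 5518 = 2 · 31 · 89; the largest prime factor is 89.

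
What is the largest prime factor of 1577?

1577 = 19 · 83
83 is prime.
So 1577 = 19 · 83; the largest prime factor is 83.

83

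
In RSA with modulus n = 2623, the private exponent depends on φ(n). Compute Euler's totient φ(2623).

Factor: 2623 = 43 · 61.
φ(2623) = (43−1) · (61−1) = 42 · 60 = 2520.

2520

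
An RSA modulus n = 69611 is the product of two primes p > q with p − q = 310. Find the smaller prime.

Since p = q + 310, we have 69611 = q(q + 310), so q² + 310q − 69611 = 0.
Discriminant: 310² + 4·69611 = 96100 + 278444 = 374544; √374544 = 612.
q = (−310 + 612)/2 = 151, and p = q + 310 = 461.
Check: 151 · 461 = 69611.

151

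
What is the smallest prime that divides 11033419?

89

11033419 is odd.
Digit sum 22, not divisible by 3.
Ends in 9: not divisible by 5.
7: 11033419 = 7·1576202 + 5
11: 11033419 = 11·1003038 + 1
13: 11033419 = 13·848724 + 7
17: 11033419 = 17·649024 + 11
19: 11033419 = 19·580706 + 5
23: 11033419 = 23·479713 + 20
29: 11033419 = 29·380462 + 21
31: 11033419 = 31·355916 + 23
37: 11033419 = 37·298200 + 19
41: 11033419 = 41·269107 + 32
43: 11033419 = 43·256591 + 6
47: 11033419 = 47·234753 + 28
53: 11033419 = 53·208177 + 38
59: 11033419 = 59·187007 + 6
61: 11033419 = 61·180875 + 44
67: 11033419 = 67·164677 + 60
71: 11033419 = 71·155400 + 19
73: 11033419 = 73·151142 + 53
79: 11033419 = 79·139663 + 42
83: 11033419 = 83·132932 + 63
89: 11033419 = 89·123971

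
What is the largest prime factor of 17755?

17755 = 5 · 3551
3551 = 53 · 67
67 is prime.
So 17755 = 5 · 53 · 67; the largest prime factor is 67.

67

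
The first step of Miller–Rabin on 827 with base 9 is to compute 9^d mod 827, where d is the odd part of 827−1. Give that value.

827 − 1 = 826 = 2^1 · 413, so d = 413.
9^1 ≡ 9 (mod 827)
9^2 ≡ 9^2 = 81 ≡ 81 (mod 827)
9^4 ≡ 81^2 = 6561 ≡ 772 (mod 827)
9^8 ≡ 772^2 = 595984 ≡ 544 (mod 827)
9^16 ≡ 544^2 = 295936 ≡ 697 (mod 827)
9^32 ≡ 697^2 = 485809 ≡ 360 (mod 827)
9^64 ≡ 360^2 = 129600 ≡ 588 (mod 827)
9^128 ≡ 588^2 = 345744 ≡ 58 (mod 827)
9^256 ≡ 58^2 = 3364 ≡ 56 (mod 827)
413 = 256 + 128 + 16 + 8 + 4 + 1 in binary powers of 2.
So 9^413 ≡ 56 · 58 · 697 · 544 · 772 · 9 ≡ 1 (mod 827).
Since 9^d ≡ 1 (mod 827), base 9 does not prove 827 composite.

1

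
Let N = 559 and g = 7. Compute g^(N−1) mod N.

259

7^1 ≡ 7 (mod 559)
7^2 ≡ 7^2 = 49 ≡ 49 (mod 559)
7^4 ≡ 49^2 = 2401 ≡ 165 (mod 559)
7^8 ≡ 165^2 = 27225 ≡ 393 (mod 559)
7^16 ≡ 393^2 = 154449 ≡ 165 (mod 559)
7^32 ≡ 165^2 = 27225 ≡ 393 (mod 559)
7^64 ≡ 393^2 = 154449 ≡ 165 (mod 559)
7^128 ≡ 165^2 = 27225 ≡ 393 (mod 559)
7^256 ≡ 393^2 = 154449 ≡ 165 (mod 559)
7^512 ≡ 165^2 = 27225 ≡ 393 (mod 559)
558 = 512 + 32 + 8 + 4 + 2 in binary powers of 2.
So 7^558 ≡ 393 · 393 · 393 · 165 · 49 ≡ 259 (mod 559).
Since 259 ≠ 1, base 7 is a Fermat witness: 559 is composite.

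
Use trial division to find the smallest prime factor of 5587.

37

5587 is odd.
Digit sum 25, not divisible by 3.
Ends in 7: not divisible by 5.
7: 5587 = 7·798 + 1
11: 5587 = 11·507 + 10
13: 5587 = 13·429 + 10
17: 5587 = 17·328 + 11
19: 5587 = 19·294 + 1
23: 5587 = 23·242 + 21
29: 5587 = 29·192 + 19
31: 5587 = 31·180 + 7
37: 5587 = 37·151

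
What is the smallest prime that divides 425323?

425323 is odd.
Digit sum 19, not divisible by 3.
Ends in 3: not divisible by 5.
7: 425323 = 7·60760 + 3
11: 425323 = 11·38665 + 8
13: 425323 = 13·32717 + 2
17: 425323 = 17·25019

17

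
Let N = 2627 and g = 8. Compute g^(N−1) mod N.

8^1 ≡ 8 (mod 2627)
8^2 ≡ 8^2 = 64 ≡ 64 (mod 2627)
8^4 ≡ 64^2 = 4096 ≡ 1469 (mod 2627)
8^8 ≡ 1469^2 = 2157961 ≡ 1194 (mod 2627)
8^16 ≡ 1194^2 = 1425636 ≡ 1802 (mod 2627)
8^32 ≡ 1802^2 = 3247204 ≡ 232 (mod 2627)
8^64 ≡ 232^2 = 53824 ≡ 1284 (mod 2627)
8^128 ≡ 1284^2 = 1648656 ≡ 1527 (mod 2627)
8^256 ≡ 1527^2 = 2331729 ≡ 1580 (mod 2627)
8^512 ≡ 1580^2 = 2496400 ≡ 750 (mod 2627)
8^1024 ≡ 750^2 = 562500 ≡ 322 (mod 2627)
8^2048 ≡ 322^2 = 103684 ≡ 1231 (mod 2627)
2626 = 2048 + 512 + 64 + 2 in binary powers of 2.
So 8^2626 ≡ 1231 · 750 · 1284 · 64 ≡ 2564 (mod 2627).
Since 2564 ≠ 1, base 8 is a Fermat witness: 2627 is composite.

2564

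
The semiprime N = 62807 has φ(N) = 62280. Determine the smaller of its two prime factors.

181

φ(n) = (p−1)(q−1) = n − (p+q) + 1, so p + q = 62807 − 62280 + 1 = 528.
p and q are the roots of t² − 528t + 62807 = 0.
Discriminant: 528² − 4·62807 = 278784 − 251228 = 27556; √27556 = 166.
q = (528 − 166)/2 = 181, p = (528 + 166)/2 = 347.
Check: 181 · 347 = 62807.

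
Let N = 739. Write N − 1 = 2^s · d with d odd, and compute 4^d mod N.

1

739 − 1 = 738 = 2^1 · 369, so d = 369.
4^1 ≡ 4 (mod 739)
4^2 ≡ 4^2 = 16 ≡ 16 (mod 739)
4^4 ≡ 16^2 = 256 ≡ 256 (mod 739)
4^8 ≡ 256^2 = 65536 ≡ 504 (mod 739)
4^16 ≡ 504^2 = 254016 ≡ 539 (mod 739)
4^32 ≡ 539^2 = 290521 ≡ 94 (mod 739)
4^64 ≡ 94^2 = 8836 ≡ 707 (mod 739)
4^128 ≡ 707^2 = 499849 ≡ 285 (mod 739)
4^256 ≡ 285^2 = 81225 ≡ 674 (mod 739)
369 = 256 + 64 + 32 + 16 + 1 in binary powers of 2.
So 4^369 ≡ 674 · 707 · 94 · 539 · 4 ≡ 1 (mod 739).
Since 4^d ≡ 1 (mod 739), base 4 does not prove 739 composite.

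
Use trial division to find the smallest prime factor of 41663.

41663 is odd.
Digit sum 20, not divisible by 3.
Ends in 3: not divisible by 5.
7: 41663 = 7·5951 + 6
11: 41663 = 11·3787 + 6
13: 41663 = 13·3204 + 11
17: 41663 = 17·2450 + 13
19: 41663 = 19·2192 + 15
23: 41663 = 23·1811 + 10
29: 41663 = 29·1436 + 19
31: 41663 = 31·1343 + 30
37: 41663 = 37·1126 + 1
41: 41663 = 41·1016 + 7
43: 41663 = 43·968 + 39
47: 41663 = 47·886 + 21
53: 41663 = 53·786 + 5
59: 41663 = 59·706 + 9
61: 41663 = 61·683

61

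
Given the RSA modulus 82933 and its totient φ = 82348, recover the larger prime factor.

φ(n) = (p−1)(q−1) = n − (p+q) + 1, so p + q = 82933 − 82348 + 1 = 586.
p and q are the roots of t² − 586t + 82933 = 0.
Discriminant: 586² − 4·82933 = 343396 − 331732 = 11664; √11664 = 108.
q = (586 − 108)/2 = 239, p = (586 + 108)/2 = 347.
Check: 239 · 347 = 82933.

347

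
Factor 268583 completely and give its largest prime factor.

61

268583 = 7 · 38369
38369 = 17 · 2257
2257 = 37 · 61
61 is prime.
So 268583 = 7 · 17 · 37 · 61; the largest prime factor is 61.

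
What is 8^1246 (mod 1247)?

173

8^1 ≡ 8 (mod 1247)
8^2 ≡ 8^2 = 64 ≡ 64 (mod 1247)
8^4 ≡ 64^2 = 4096 ≡ 355 (mod 1247)
8^8 ≡ 355^2 = 126025 ≡ 78 (mod 1247)
8^16 ≡ 78^2 = 6084 ≡ 1096 (mod 1247)
8^32 ≡ 1096^2 = 1201216 ≡ 355 (mod 1247)
8^64 ≡ 355^2 = 126025 ≡ 78 (mod 1247)
8^128 ≡ 78^2 = 6084 ≡ 1096 (mod 1247)
8^256 ≡ 1096^2 = 1201216 ≡ 355 (mod 1247)
8^512 ≡ 355^2 = 126025 ≡ 78 (mod 1247)
8^1024 ≡ 78^2 = 6084 ≡ 1096 (mod 1247)
1246 = 1024 + 128 + 64 + 16 + 8 + 4 + 2 in binary powers of 2.
So 8^1246 ≡ 1096 · 1096 · 78 · 1096 · 78 · 355 · 64 ≡ 173 (mod 1247).
Since 173 ≠ 1, base 8 is a Fermat witness: 1247 is composite.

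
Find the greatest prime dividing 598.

23

598 = 2 · 299
299 = 13 · 23
23 is prime.
So 598 = 2 · 13 · 23; the largest prime factor is 23.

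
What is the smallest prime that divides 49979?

49979 is odd.
Digit sum 38, not divisible by 3.
Ends in 9: not divisible by 5.
7: 49979 = 7·7139 + 6
11: 49979 = 11·4543 + 6
13: 49979 = 13·3844 + 7
17: 49979 = 17·2939 + 16
19: 49979 = 19·2630 + 9
23: 49979 = 23·2173

23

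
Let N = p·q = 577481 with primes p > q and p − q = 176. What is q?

677

Since p = q + 176, we have 577481 = q(q + 176), so q² + 176q − 577481 = 0.
Discriminant: 176² + 4·577481 = 30976 + 2309924 = 2340900; √2340900 = 1530.
q = (−176 + 1530)/2 = 677, and p = q + 176 = 853.
Check: 677 · 853 = 577481.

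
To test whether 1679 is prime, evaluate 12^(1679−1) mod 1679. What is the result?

653

12^1 ≡ 12 (mod 1679)
12^2 ≡ 12^2 = 144 ≡ 144 (mod 1679)
12^4 ≡ 144^2 = 20736 ≡ 588 (mod 1679)
12^8 ≡ 588^2 = 345744 ≡ 1549 (mod 1679)
12^16 ≡ 1549^2 = 2399401 ≡ 110 (mod 1679)
12^32 ≡ 110^2 = 12100 ≡ 347 (mod 1679)
12^64 ≡ 347^2 = 120409 ≡ 1200 (mod 1679)
12^128 ≡ 1200^2 = 1440000 ≡ 1097 (mod 1679)
12^256 ≡ 1097^2 = 1203409 ≡ 1245 (mod 1679)
12^512 ≡ 1245^2 = 1550025 ≡ 308 (mod 1679)
12^1024 ≡ 308^2 = 94864 ≡ 840 (mod 1679)
1678 = 1024 + 512 + 128 + 8 + 4 + 2 in binary powers of 2.
So 12^1678 ≡ 840 · 308 · 1097 · 1549 · 588 · 144 ≡ 653 (mod 1679).
Since 653 ≠ 1, base 12 is a Fermat witness: 1679 is composite.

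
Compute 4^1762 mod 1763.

4^1 ≡ 4 (mod 1763)
4^2 ≡ 4^2 = 16 ≡ 16 (mod 1763)
4^4 ≡ 16^2 = 256 ≡ 256 (mod 1763)
4^8 ≡ 256^2 = 65536 ≡ 305 (mod 1763)
4^16 ≡ 305^2 = 93025 ≡ 1349 (mod 1763)
4^32 ≡ 1349^2 = 1819801 ≡ 385 (mod 1763)
4^64 ≡ 385^2 = 148225 ≡ 133 (mod 1763)
4^128 ≡ 133^2 = 17689 ≡ 59 (mod 1763)
4^256 ≡ 59^2 = 3481 ≡ 1718 (mod 1763)
4^512 ≡ 1718^2 = 2951524 ≡ 262 (mod 1763)
4^1024 ≡ 262^2 = 68644 ≡ 1650 (mod 1763)
1762 = 1024 + 512 + 128 + 64 + 32 + 2 in binary powers of 2.
So 4^1762 ≡ 1650 · 262 · 59 · 133 · 385 · 16 ≡ 508 (mod 1763).
Since 508 ≠ 1, base 4 is a Fermat witness: 1763 is composite.

508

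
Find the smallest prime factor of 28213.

28213 is odd.
Digit sum 16, not divisible by 3.
Ends in 3: not divisible by 5.
7: 28213 = 7·4030 + 3
11: 28213 = 11·2564 + 9
13: 28213 = 13·2170 + 3
17: 28213 = 17·1659 + 10
19: 28213 = 19·1484 + 17
23: 28213 = 23·1226 + 15
29: 28213 = 29·972 + 25
31: 28213 = 31·910 + 3
37: 28213 = 37·762 + 19
41: 28213 = 41·688 + 5
43: 28213 = 43·656 + 5
47: 28213 = 47·600 + 13
53: 28213 = 53·532 + 17
59: 28213 = 59·478 + 11
61: 28213 = 61·462 + 31
67: 28213 = 67·421 + 6
71: 28213 = 71·397 + 26
73: 28213 = 73·386 + 35
79: 28213 = 79·357 + 10
83: 28213 = 83·339 + 76
89: 28213 = 89·317

89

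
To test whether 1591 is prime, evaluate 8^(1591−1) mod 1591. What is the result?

1368

8^1 ≡ 8 (mod 1591)
8^2 ≡ 8^2 = 64 ≡ 64 (mod 1591)
8^4 ≡ 64^2 = 4096 ≡ 914 (mod 1591)
8^8 ≡ 914^2 = 835396 ≡ 121 (mod 1591)
8^16 ≡ 121^2 = 14641 ≡ 322 (mod 1591)
8^32 ≡ 322^2 = 103684 ≡ 269 (mod 1591)
8^64 ≡ 269^2 = 72361 ≡ 766 (mod 1591)
8^128 ≡ 766^2 = 586756 ≡ 1268 (mod 1591)
8^256 ≡ 1268^2 = 1607824 ≡ 914 (mod 1591)
8^512 ≡ 914^2 = 835396 ≡ 121 (mod 1591)
8^1024 ≡ 121^2 = 14641 ≡ 322 (mod 1591)
1590 = 1024 + 512 + 32 + 16 + 4 + 2 in binary powers of 2.
So 8^1590 ≡ 322 · 121 · 269 · 322 · 914 · 64 ≡ 1368 (mod 1591).
Since 1368 ≠ 1, base 8 is a Fermat witness: 1591 is composite.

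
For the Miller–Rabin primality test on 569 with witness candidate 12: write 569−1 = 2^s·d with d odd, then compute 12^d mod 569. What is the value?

569 − 1 = 568 = 2^3 · 71, so d = 71.
12^1 ≡ 12 (mod 569)
12^2 ≡ 12^2 = 144 ≡ 144 (mod 569)
12^4 ≡ 144^2 = 20736 ≡ 252 (mod 569)
12^8 ≡ 252^2 = 63504 ≡ 345 (mod 569)
12^16 ≡ 345^2 = 119025 ≡ 104 (mod 569)
12^32 ≡ 104^2 = 10816 ≡ 5 (mod 569)
12^64 ≡ 5^2 = 25 ≡ 25 (mod 569)
71 = 64 + 4 + 2 + 1 in binary powers of 2.
So 12^71 ≡ 25 · 252 · 144 · 12 ≡ 292 (mod 569).
Squaring chain: 292 → 483 → 568; reaches −1, so base 12 does not prove 569 composite.

292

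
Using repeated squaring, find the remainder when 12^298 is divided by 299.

12^1 ≡ 12 (mod 299)
12^2 ≡ 12^2 = 144 ≡ 144 (mod 299)
12^4 ≡ 144^2 = 20736 ≡ 105 (mod 299)
12^8 ≡ 105^2 = 11025 ≡ 261 (mod 299)
12^16 ≡ 261^2 = 68121 ≡ 248 (mod 299)
12^32 ≡ 248^2 = 61504 ≡ 209 (mod 299)
12^64 ≡ 209^2 = 43681 ≡ 27 (mod 299)
12^128 ≡ 27^2 = 729 ≡ 131 (mod 299)
12^256 ≡ 131^2 = 17161 ≡ 118 (mod 299)
298 = 256 + 32 + 8 + 2 in binary powers of 2.
So 12^298 ≡ 118 · 209 · 261 · 144 ≡ 196 (mod 299).
Since 196 ≠ 1, base 12 is a Fermat witness: 299 is composite.

196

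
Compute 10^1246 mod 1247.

10^1 ≡ 10 (mod 1247)
10^2 ≡ 10^2 = 100 ≡ 100 (mod 1247)
10^4 ≡ 100^2 = 10000 ≡ 24 (mod 1247)
10^8 ≡ 24^2 = 576 ≡ 576 (mod 1247)
10^16 ≡ 576^2 = 331776 ≡ 74 (mod 1247)
10^32 ≡ 74^2 = 5476 ≡ 488 (mod 1247)
10^64 ≡ 488^2 = 238144 ≡ 1214 (mod 1247)
10^128 ≡ 1214^2 = 1473796 ≡ 1089 (mod 1247)
10^256 ≡ 1089^2 = 1185921 ≡ 24 (mod 1247)
10^512 ≡ 24^2 = 576 ≡ 576 (mod 1247)
10^1024 ≡ 576^2 = 331776 ≡ 74 (mod 1247)
1246 = 1024 + 128 + 64 + 16 + 8 + 4 + 2 in binary powers of 2.
So 10^1246 ≡ 74 · 1089 · 1214 · 74 · 576 · 24 · 100 ≡ 608 (mod 1247).
Since 608 ≠ 1, base 10 is a Fermat witness: 1247 is composite.

608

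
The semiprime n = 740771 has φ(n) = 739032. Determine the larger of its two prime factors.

φ(n) = (p−1)(q−1) = n − (p+q) + 1, so p + q = 740771 − 739032 + 1 = 1740.
p and q are the roots of t² − 1740t + 740771 = 0.
Discriminant: 1740² − 4·740771 = 3027600 − 2963084 = 64516; √64516 = 254.
q = (1740 − 254)/2 = 743, p = (1740 + 254)/2 = 997.
Check: 743 · 997 = 740771.

997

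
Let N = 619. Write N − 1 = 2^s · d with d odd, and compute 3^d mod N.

618

619 − 1 = 618 = 2^1 · 309, so d = 309.
3^1 ≡ 3 (mod 619)
3^2 ≡ 3^2 = 9 ≡ 9 (mod 619)
3^4 ≡ 9^2 = 81 ≡ 81 (mod 619)
3^8 ≡ 81^2 = 6561 ≡ 371 (mod 619)
3^16 ≡ 371^2 = 137641 ≡ 223 (mod 619)
3^32 ≡ 223^2 = 49729 ≡ 209 (mod 619)
3^64 ≡ 209^2 = 43681 ≡ 351 (mod 619)
3^128 ≡ 351^2 = 123201 ≡ 20 (mod 619)
3^256 ≡ 20^2 = 400 ≡ 400 (mod 619)
309 = 256 + 32 + 16 + 4 + 1 in binary powers of 2.
So 3^309 ≡ 400 · 209 · 223 · 81 · 3 ≡ 618 (mod 619).
Since 3^d ≡ 618 (mod 619), base 3 does not prove 619 composite.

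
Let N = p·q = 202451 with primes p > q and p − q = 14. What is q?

443

Since p = q + 14, we have 202451 = q(q + 14), so q² + 14q − 202451 = 0.
Discriminant: 14² + 4·202451 = 196 + 809804 = 810000; √810000 = 900.
q = (−14 + 900)/2 = 443, and p = q + 14 = 457.
Check: 443 · 457 = 202451.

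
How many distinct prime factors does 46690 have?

5

46690 = 2 · 23345
23345 = 5 · 4669
4669 = 7 · 667
667 = 23 · 29
46690 = 2 · 5 · 7 · 23 · 29, which has 5 distinct prime factors.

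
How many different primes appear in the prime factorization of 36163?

36163 = 29^2 · 43
36163 = 29^2 · 43, which has 2 distinct prime factors.

2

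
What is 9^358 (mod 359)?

9^1 ≡ 9 (mod 359)
9^2 ≡ 9^2 = 81 ≡ 81 (mod 359)
9^4 ≡ 81^2 = 6561 ≡ 99 (mod 359)
9^8 ≡ 99^2 = 9801 ≡ 108 (mod 359)
9^16 ≡ 108^2 = 11664 ≡ 176 (mod 359)
9^32 ≡ 176^2 = 30976 ≡ 102 (mod 359)
9^64 ≡ 102^2 = 10404 ≡ 352 (mod 359)
9^128 ≡ 352^2 = 123904 ≡ 49 (mod 359)
9^256 ≡ 49^2 = 2401 ≡ 247 (mod 359)
358 = 256 + 64 + 32 + 4 + 2 in binary powers of 2.
So 9^358 ≡ 247 · 352 · 102 · 99 · 81 ≡ 1 (mod 359).
Since the result is 1, base 9 gives no evidence that 359 is composite.

1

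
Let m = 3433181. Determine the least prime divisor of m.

3433181 is odd.
Digit sum 23, not divisible by 3.
Ends in 1: not divisible by 5.
7: 3433181 = 7·490454 + 3
11: 3433181 = 11·312107 + 4
13: 3433181 = 13·264090 + 11
17: 3433181 = 17·201951 + 14
19: 3433181 = 19·180693 + 14
23: 3433181 = 23·149268 + 17
29: 3433181 = 29·118385 + 16
31: 3433181 = 31·110747 + 24
37: 3433181 = 37·92788 + 25
41: 3433181 = 41·83736 + 5
43: 3433181 = 43·79841 + 18
47: 3433181 = 47·73046 + 19
53: 3433181 = 53·64777

53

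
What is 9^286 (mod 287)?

163

9^1 ≡ 9 (mod 287)
9^2 ≡ 9^2 = 81 ≡ 81 (mod 287)
9^4 ≡ 81^2 = 6561 ≡ 247 (mod 287)
9^8 ≡ 247^2 = 61009 ≡ 165 (mod 287)
9^16 ≡ 165^2 = 27225 ≡ 247 (mod 287)
9^32 ≡ 247^2 = 61009 ≡ 165 (mod 287)
9^64 ≡ 165^2 = 27225 ≡ 247 (mod 287)
9^128 ≡ 247^2 = 61009 ≡ 165 (mod 287)
9^256 ≡ 165^2 = 27225 ≡ 247 (mod 287)
286 = 256 + 16 + 8 + 4 + 2 in binary powers of 2.
So 9^286 ≡ 247 · 247 · 165 · 247 · 81 ≡ 163 (mod 287).
Since 163 ≠ 1, base 9 is a Fermat witness: 287 is composite.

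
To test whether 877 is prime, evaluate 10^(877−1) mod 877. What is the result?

1

10^1 ≡ 10 (mod 877)
10^2 ≡ 10^2 = 100 ≡ 100 (mod 877)
10^4 ≡ 100^2 = 10000 ≡ 353 (mod 877)
10^8 ≡ 353^2 = 124609 ≡ 75 (mod 877)
10^16 ≡ 75^2 = 5625 ≡ 363 (mod 877)
10^32 ≡ 363^2 = 131769 ≡ 219 (mod 877)
10^64 ≡ 219^2 = 47961 ≡ 603 (mod 877)
10^128 ≡ 603^2 = 363609 ≡ 531 (mod 877)
10^256 ≡ 531^2 = 281961 ≡ 444 (mod 877)
10^512 ≡ 444^2 = 197136 ≡ 688 (mod 877)
876 = 512 + 256 + 64 + 32 + 8 + 4 in binary powers of 2.
So 10^876 ≡ 688 · 444 · 603 · 219 · 75 · 353 ≡ 1 (mod 877).
Since the result is 1, base 10 gives no evidence that 877 is composite.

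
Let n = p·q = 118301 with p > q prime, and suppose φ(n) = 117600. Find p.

φ(n) = (p−1)(q−1) = n − (p+q) + 1, so p + q = 118301 − 117600 + 1 = 702.
p and q are the roots of t² − 702t + 118301 = 0.
Discriminant: 702² − 4·118301 = 492804 − 473204 = 19600; √19600 = 140.
q = (702 − 140)/2 = 281, p = (702 + 140)/2 = 421.
Check: 281 · 421 = 118301.

421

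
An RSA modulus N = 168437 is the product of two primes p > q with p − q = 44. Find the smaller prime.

Since p = q + 44, we have 168437 = q(q + 44), so q² + 44q − 168437 = 0.
Discriminant: 44² + 4·168437 = 1936 + 673748 = 675684; √675684 = 822.
q = (−44 + 822)/2 = 389, and p = q + 44 = 433.
Check: 389 · 433 = 168437.

389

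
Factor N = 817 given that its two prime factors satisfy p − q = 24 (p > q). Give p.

Since p = q + 24, we have 817 = q(q + 24), so q² + 24q − 817 = 0.
Discriminant: 24² + 4·817 = 576 + 3268 = 3844; √3844 = 62.
q = (−24 + 62)/2 = 19, and p = q + 24 = 43.
Check: 19 · 43 = 817.

43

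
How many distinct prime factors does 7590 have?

7590 = 2 · 3795
3795 = 3 · 1265
1265 = 5 · 253
253 = 11 · 23
7590 = 2 · 3 · 5 · 11 · 23, which has 5 distinct prime factors.

5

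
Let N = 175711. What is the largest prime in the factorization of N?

83

175711 = 29 · 6059
6059 = 73 · 83
83 is prime.
So 175711 = 29 · 73 · 83; the largest prime factor is 83.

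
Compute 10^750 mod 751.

1

10^1 ≡ 10 (mod 751)
10^2 ≡ 10^2 = 100 ≡ 100 (mod 751)
10^4 ≡ 100^2 = 10000 ≡ 237 (mod 751)
10^8 ≡ 237^2 = 56169 ≡ 595 (mod 751)
10^16 ≡ 595^2 = 354025 ≡ 304 (mod 751)
10^32 ≡ 304^2 = 92416 ≡ 43 (mod 751)
10^64 ≡ 43^2 = 1849 ≡ 347 (mod 751)
10^128 ≡ 347^2 = 120409 ≡ 249 (mod 751)
10^256 ≡ 249^2 = 62001 ≡ 419 (mod 751)
10^512 ≡ 419^2 = 175561 ≡ 578 (mod 751)
750 = 512 + 128 + 64 + 32 + 8 + 4 + 2 in binary powers of 2.
So 10^750 ≡ 578 · 249 · 347 · 43 · 595 · 237 · 100 ≡ 1 (mod 751).
Since the result is 1, base 10 gives no evidence that 751 is composite.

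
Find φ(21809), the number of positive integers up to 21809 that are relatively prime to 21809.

21504

Factor: 21809 = 113 · 193.
φ(21809) = (113−1) · (193−1) = 112 · 192 = 21504.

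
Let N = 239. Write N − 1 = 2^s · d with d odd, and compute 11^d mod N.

1

239 − 1 = 238 = 2^1 · 119, so d = 119.
11^1 ≡ 11 (mod 239)
11^2 ≡ 11^2 = 121 ≡ 121 (mod 239)
11^4 ≡ 121^2 = 14641 ≡ 62 (mod 239)
11^8 ≡ 62^2 = 3844 ≡ 20 (mod 239)
11^16 ≡ 20^2 = 400 ≡ 161 (mod 239)
11^32 ≡ 161^2 = 25921 ≡ 109 (mod 239)
11^64 ≡ 109^2 = 11881 ≡ 170 (mod 239)
119 = 64 + 32 + 16 + 4 + 2 + 1 in binary powers of 2.
So 11^119 ≡ 170 · 109 · 161 · 62 · 121 · 11 ≡ 1 (mod 239).
Since 11^d ≡ 1 (mod 239), base 11 does not prove 239 composite.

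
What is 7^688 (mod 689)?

7^1 ≡ 7 (mod 689)
7^2 ≡ 7^2 = 49 ≡ 49 (mod 689)
7^4 ≡ 49^2 = 2401 ≡ 334 (mod 689)
7^8 ≡ 334^2 = 111556 ≡ 627 (mod 689)
7^16 ≡ 627^2 = 393129 ≡ 399 (mod 689)
7^32 ≡ 399^2 = 159201 ≡ 42 (mod 689)
7^64 ≡ 42^2 = 1764 ≡ 386 (mod 689)
7^128 ≡ 386^2 = 148996 ≡ 172 (mod 689)
7^256 ≡ 172^2 = 29584 ≡ 646 (mod 689)
7^512 ≡ 646^2 = 417316 ≡ 471 (mod 689)
688 = 512 + 128 + 32 + 16 in binary powers of 2.
So 7^688 ≡ 471 · 172 · 42 · 399 ≡ 386 (mod 689).
Since 386 ≠ 1, base 7 is a Fermat witness: 689 is composite.

386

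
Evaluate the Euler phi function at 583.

520

Factor: 583 = 11 · 53.
φ(583) = (11−1) · (53−1) = 10 · 52 = 520.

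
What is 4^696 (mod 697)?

4^1 ≡ 4 (mod 697)
4^2 ≡ 4^2 = 16 ≡ 16 (mod 697)
4^4 ≡ 16^2 = 256 ≡ 256 (mod 697)
4^8 ≡ 256^2 = 65536 ≡ 18 (mod 697)
4^16 ≡ 18^2 = 324 ≡ 324 (mod 697)
4^32 ≡ 324^2 = 104976 ≡ 426 (mod 697)
4^64 ≡ 426^2 = 181476 ≡ 256 (mod 697)
4^128 ≡ 256^2 = 65536 ≡ 18 (mod 697)
4^256 ≡ 18^2 = 324 ≡ 324 (mod 697)
4^512 ≡ 324^2 = 104976 ≡ 426 (mod 697)
696 = 512 + 128 + 32 + 16 + 8 in binary powers of 2.
So 4^696 ≡ 426 · 18 · 426 · 324 · 18 ≡ 324 (mod 697).
Since 324 ≠ 1, base 4 is a Fermat witness: 697 is composite.

324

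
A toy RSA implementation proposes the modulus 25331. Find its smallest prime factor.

73

25331 is odd.
Digit sum 14, not divisible by 3.
Ends in 1: not divisible by 5.
7: 25331 = 7·3618 + 5
11: 25331 = 11·2302 + 9
13: 25331 = 13·1948 + 7
17: 25331 = 17·1490 + 1
19: 25331 = 19·1333 + 4
23: 25331 = 23·1101 + 8
29: 25331 = 29·873 + 14
31: 25331 = 31·817 + 4
37: 25331 = 37·684 + 23
41: 25331 = 41·617 + 34
43: 25331 = 43·589 + 4
47: 25331 = 47·538 + 45
53: 25331 = 53·477 + 50
59: 25331 = 59·429 + 20
61: 25331 = 61·415 + 16
67: 25331 = 67·378 + 5
71: 25331 = 71·356 + 55
73: 25331 = 73·347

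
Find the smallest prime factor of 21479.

21479 is odd.
Digit sum 23, not divisible by 3.
Ends in 9: not divisible by 5.
7: 21479 = 7·3068 + 3
11: 21479 = 11·1952 + 7
13: 21479 = 13·1652 + 3
17: 21479 = 17·1263 + 8
19: 21479 = 19·1130 + 9
23: 21479 = 23·933 + 20
29: 21479 = 29·740 + 19
31: 21479 = 31·692 + 27
37: 21479 = 37·580 + 19
41: 21479 = 41·523 + 36
43: 21479 = 43·499 + 22
47: 21479 = 47·457

47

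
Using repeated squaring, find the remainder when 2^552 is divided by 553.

2^1 ≡ 2 (mod 553)
2^2 ≡ 2^2 = 4 ≡ 4 (mod 553)
2^4 ≡ 4^2 = 16 ≡ 16 (mod 553)
2^8 ≡ 16^2 = 256 ≡ 256 (mod 553)
2^16 ≡ 256^2 = 65536 ≡ 282 (mod 553)
2^32 ≡ 282^2 = 79524 ≡ 445 (mod 553)
2^64 ≡ 445^2 = 198025 ≡ 51 (mod 553)
2^128 ≡ 51^2 = 2601 ≡ 389 (mod 553)
2^256 ≡ 389^2 = 151321 ≡ 352 (mod 553)
2^512 ≡ 352^2 = 123904 ≡ 32 (mod 553)
552 = 512 + 32 + 8 in binary powers of 2.
So 2^552 ≡ 32 · 445 · 256 ≡ 64 (mod 553).
Since 64 ≠ 1, base 2 is a Fermat witness: 553 is composite.

64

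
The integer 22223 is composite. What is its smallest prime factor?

71

22223 is odd.
Digit sum 11, not divisible by 3.
Ends in 3: not divisible by 5.
7: 22223 = 7·3174 + 5
11: 22223 = 11·2020 + 3
13: 22223 = 13·1709 + 6
17: 22223 = 17·1307 + 4
19: 22223 = 19·1169 + 12
23: 22223 = 23·966 + 5
29: 22223 = 29·766 + 9
31: 22223 = 31·716 + 27
37: 22223 = 37·600 + 23
41: 22223 = 41·542 + 1
43: 22223 = 43·516 + 35
47: 22223 = 47·472 + 39
53: 22223 = 53·419 + 16
59: 22223 = 59·376 + 39
61: 22223 = 61·364 + 19
67: 22223 = 67·331 + 46
71: 22223 = 71·313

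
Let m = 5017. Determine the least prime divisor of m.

5017 is odd.
Digit sum 13, not divisible by 3.
Ends in 7: not divisible by 5.
7: 5017 = 7·716 + 5
11: 5017 = 11·456 + 1
13: 5017 = 13·385 + 12
17: 5017 = 17·295 + 2
19: 5017 = 19·264 + 1
23: 5017 = 23·218 + 3
29: 5017 = 29·173

29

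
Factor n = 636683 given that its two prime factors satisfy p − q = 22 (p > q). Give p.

809

Since p = q + 22, we have 636683 = q(q + 22), so q² + 22q − 636683 = 0.
Discriminant: 22² + 4·636683 = 484 + 2546732 = 2547216; √2547216 = 1596.
q = (−22 + 1596)/2 = 787, and p = q + 22 = 809.
Check: 787 · 809 = 636683.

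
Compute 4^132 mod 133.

4^1 ≡ 4 (mod 133)
4^2 ≡ 4^2 = 16 ≡ 16 (mod 133)
4^4 ≡ 16^2 = 256 ≡ 123 (mod 133)
4^8 ≡ 123^2 = 15129 ≡ 100 (mod 133)
4^16 ≡ 100^2 = 10000 ≡ 25 (mod 133)
4^32 ≡ 25^2 = 625 ≡ 93 (mod 133)
4^64 ≡ 93^2 = 8649 ≡ 4 (mod 133)
4^128 ≡ 4^2 = 16 ≡ 16 (mod 133)
132 = 128 + 4 in binary powers of 2.
So 4^132 ≡ 16 · 123 ≡ 106 (mod 133).
Since 106 ≠ 1, base 4 is a Fermat witness: 133 is composite.

106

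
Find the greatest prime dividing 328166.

79

328166 = 2 · 164083
164083 = 31 · 5293
5293 = 67 · 79
79 is prime.
So 328166 = 2 · 31 · 67 · 79; the largest prime factor is 79.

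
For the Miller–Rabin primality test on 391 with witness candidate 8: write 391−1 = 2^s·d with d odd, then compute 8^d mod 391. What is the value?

391 − 1 = 390 = 2^1 · 195, so d = 195.
8^1 ≡ 8 (mod 391)
8^2 ≡ 8^2 = 64 ≡ 64 (mod 391)
8^4 ≡ 64^2 = 4096 ≡ 186 (mod 391)
8^8 ≡ 186^2 = 34596 ≡ 188 (mod 391)
8^16 ≡ 188^2 = 35344 ≡ 154 (mod 391)
8^32 ≡ 154^2 = 23716 ≡ 256 (mod 391)
8^64 ≡ 256^2 = 65536 ≡ 239 (mod 391)
8^128 ≡ 239^2 = 57121 ≡ 35 (mod 391)
195 = 128 + 64 + 2 + 1 in binary powers of 2.
So 8^195 ≡ 35 · 239 · 64 · 8 ≡ 257 (mod 391).
Squaring chain: 257; never reaches −1, so base 8 is a Miller–Rabin witness that 391 is composite.

257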